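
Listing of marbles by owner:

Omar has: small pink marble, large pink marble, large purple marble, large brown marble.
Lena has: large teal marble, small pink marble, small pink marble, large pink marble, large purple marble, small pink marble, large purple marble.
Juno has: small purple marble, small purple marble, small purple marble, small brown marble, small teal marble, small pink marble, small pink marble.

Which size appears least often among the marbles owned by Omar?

Counts by size (restricted to marbles owned by Omar): large 3, small 1.
The minimum is 1, held uniquely by small.

small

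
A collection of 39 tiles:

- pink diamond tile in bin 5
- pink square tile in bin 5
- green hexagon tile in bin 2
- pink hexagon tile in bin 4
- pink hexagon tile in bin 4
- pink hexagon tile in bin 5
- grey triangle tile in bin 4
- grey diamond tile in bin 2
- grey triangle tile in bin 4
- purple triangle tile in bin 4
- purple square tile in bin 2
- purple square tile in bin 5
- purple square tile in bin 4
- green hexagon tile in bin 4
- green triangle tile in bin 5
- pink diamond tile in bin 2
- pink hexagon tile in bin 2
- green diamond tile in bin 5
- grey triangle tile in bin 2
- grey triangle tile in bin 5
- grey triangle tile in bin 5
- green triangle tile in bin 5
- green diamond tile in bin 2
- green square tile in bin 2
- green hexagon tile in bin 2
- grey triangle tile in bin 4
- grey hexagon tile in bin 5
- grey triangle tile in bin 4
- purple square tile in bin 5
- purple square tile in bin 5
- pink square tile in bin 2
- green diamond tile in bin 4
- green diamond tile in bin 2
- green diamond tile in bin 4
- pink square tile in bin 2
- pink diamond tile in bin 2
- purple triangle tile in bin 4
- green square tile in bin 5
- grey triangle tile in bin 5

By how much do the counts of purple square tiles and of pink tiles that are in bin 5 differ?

2

purple square tiles: 5. pink tiles in bin 5: 3.
|5 − 3| = 5 − 3 = 2.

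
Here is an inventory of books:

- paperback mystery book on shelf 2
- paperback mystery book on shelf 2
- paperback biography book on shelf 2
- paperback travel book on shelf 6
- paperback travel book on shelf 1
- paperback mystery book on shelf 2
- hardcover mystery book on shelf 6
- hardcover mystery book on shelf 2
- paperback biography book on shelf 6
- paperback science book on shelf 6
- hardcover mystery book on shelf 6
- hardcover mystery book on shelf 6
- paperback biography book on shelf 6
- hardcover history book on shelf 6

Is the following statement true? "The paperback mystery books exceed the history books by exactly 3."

False

paperback mystery books: 3.
history books: 1.
The claim requires 3 − 1 (= 2) to equal 3, which does not hold.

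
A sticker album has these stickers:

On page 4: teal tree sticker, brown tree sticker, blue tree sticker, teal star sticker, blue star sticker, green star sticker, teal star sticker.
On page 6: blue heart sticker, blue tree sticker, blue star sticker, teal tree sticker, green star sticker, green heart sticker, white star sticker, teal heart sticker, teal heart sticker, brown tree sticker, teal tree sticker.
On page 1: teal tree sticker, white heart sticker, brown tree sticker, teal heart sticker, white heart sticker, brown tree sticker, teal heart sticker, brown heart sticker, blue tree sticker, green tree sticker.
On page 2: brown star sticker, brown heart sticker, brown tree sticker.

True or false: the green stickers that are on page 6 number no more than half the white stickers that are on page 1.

False

|green stickers on page 6| = 2.
|white stickers on page 1| = 2.
The claim requires 2 × 2 = 4 ≤ 2, which does not hold.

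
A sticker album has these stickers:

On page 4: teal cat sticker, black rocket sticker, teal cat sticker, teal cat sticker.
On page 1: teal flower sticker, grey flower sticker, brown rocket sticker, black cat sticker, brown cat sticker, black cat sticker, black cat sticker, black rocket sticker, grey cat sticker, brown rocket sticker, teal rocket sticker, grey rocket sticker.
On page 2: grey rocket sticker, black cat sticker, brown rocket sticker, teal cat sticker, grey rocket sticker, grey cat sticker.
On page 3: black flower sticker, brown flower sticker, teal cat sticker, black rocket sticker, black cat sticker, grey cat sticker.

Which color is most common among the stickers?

Counts by color: black 9, grey 7, teal 7, brown 5.
The maximum is 9, held uniquely by black.

black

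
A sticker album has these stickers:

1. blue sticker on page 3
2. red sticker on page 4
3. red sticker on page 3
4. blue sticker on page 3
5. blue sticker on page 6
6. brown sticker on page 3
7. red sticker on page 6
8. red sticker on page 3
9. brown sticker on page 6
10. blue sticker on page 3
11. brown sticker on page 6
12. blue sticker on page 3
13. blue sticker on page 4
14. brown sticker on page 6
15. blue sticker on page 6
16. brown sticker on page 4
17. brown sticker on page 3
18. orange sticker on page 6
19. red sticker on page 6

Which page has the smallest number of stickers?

Counts by page: page 3→8, page 6→8, page 4→3.
The minimum is 3, held uniquely by page 4.

page 4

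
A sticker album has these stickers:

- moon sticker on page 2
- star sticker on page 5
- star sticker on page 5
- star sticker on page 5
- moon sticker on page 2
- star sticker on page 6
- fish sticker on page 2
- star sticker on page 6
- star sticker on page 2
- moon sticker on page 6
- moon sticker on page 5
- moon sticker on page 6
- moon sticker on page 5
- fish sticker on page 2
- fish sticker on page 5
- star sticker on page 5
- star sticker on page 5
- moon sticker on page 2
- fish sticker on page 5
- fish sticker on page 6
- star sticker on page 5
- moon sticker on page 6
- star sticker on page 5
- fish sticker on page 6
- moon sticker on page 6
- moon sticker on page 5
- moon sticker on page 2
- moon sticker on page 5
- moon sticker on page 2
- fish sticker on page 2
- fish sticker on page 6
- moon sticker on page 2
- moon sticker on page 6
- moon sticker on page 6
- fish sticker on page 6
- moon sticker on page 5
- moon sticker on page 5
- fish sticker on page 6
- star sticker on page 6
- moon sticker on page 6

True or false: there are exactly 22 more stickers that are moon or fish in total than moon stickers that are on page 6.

|stickers that are moon or fish| = 29.
|moon stickers on page 6| = 7.
The claim requires 29 − 7 (= 22) to equal 22, which holds.

True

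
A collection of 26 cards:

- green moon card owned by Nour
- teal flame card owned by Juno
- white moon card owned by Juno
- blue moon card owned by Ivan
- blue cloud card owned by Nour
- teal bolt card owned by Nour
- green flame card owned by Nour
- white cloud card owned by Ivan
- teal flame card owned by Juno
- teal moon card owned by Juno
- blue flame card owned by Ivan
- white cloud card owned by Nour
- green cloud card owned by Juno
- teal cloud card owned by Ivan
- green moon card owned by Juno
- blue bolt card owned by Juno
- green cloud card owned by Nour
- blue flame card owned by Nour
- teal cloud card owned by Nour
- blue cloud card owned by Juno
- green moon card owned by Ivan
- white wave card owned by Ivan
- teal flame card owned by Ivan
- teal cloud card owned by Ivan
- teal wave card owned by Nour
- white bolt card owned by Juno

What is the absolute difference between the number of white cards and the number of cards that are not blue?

white cards: 5. cards that are not blue: 20.
|5 − 20| = 20 − 5 = 15.

15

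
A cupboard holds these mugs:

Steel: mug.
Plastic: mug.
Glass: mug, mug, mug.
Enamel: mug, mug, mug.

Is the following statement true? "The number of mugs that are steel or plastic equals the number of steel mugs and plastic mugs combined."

True

|mugs that are steel or plastic| = 2.
steel mugs: 1; plastic mugs: 1; combined: 1 + 1 = 2.
The claim requires 2 = 2, which holds.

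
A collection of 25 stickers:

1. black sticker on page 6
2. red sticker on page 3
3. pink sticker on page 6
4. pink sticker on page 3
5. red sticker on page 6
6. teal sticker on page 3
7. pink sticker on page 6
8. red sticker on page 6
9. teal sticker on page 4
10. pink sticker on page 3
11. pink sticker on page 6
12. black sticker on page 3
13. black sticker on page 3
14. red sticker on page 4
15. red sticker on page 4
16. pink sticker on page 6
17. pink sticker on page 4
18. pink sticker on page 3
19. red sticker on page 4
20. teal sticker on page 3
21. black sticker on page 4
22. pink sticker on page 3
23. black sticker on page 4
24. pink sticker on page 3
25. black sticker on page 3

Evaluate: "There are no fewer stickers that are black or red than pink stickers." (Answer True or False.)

True

|stickers that are black or red| = 12.
|pink stickers| = 10.
The claim requires 12 ≥ 10, which holds.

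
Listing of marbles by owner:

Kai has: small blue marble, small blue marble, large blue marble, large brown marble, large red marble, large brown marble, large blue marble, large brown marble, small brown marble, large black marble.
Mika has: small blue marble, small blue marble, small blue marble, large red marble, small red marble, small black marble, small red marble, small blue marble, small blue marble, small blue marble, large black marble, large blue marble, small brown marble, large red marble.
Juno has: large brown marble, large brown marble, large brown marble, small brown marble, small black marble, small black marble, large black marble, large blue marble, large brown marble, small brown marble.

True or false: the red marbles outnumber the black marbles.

red marbles: 5.
black marbles: 6.
The claim requires 5 > 6, which does not hold.

False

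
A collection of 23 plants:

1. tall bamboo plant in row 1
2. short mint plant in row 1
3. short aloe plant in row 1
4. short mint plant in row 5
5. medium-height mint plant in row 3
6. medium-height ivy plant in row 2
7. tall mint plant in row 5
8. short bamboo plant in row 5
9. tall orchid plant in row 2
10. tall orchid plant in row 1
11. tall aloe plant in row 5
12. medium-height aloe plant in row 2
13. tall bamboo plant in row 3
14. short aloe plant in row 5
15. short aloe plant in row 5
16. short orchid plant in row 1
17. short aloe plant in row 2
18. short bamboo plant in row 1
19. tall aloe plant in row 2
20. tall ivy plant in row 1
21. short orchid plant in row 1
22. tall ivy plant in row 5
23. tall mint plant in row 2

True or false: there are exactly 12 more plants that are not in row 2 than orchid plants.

There are 17 plants that are not in row 2.
There are 4 orchid plants.
The claim requires 17 − 4 (= 13) to equal 12, which does not hold.

False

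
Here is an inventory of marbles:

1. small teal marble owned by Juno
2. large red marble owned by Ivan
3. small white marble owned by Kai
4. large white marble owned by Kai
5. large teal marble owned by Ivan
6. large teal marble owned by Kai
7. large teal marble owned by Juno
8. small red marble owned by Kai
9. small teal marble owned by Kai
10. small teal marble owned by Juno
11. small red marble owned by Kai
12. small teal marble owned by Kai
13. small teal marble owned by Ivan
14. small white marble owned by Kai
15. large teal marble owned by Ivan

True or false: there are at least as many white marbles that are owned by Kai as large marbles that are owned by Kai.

white marbles owned by Kai: 3.
large marbles owned by Kai: 2.
The claim requires 3 ≥ 2, which holds.

True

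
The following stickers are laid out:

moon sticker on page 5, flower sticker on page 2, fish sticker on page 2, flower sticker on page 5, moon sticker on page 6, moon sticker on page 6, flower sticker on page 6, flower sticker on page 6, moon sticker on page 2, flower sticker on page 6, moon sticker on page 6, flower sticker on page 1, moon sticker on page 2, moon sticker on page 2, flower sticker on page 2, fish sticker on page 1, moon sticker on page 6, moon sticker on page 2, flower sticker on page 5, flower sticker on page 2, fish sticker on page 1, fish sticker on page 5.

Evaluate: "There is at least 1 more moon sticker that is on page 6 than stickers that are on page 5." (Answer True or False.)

False

There are 4 moon stickers on page 6.
There are 4 stickers on page 5.
The claim requires 4 − 4 = 0 ≥ 1, which does not hold.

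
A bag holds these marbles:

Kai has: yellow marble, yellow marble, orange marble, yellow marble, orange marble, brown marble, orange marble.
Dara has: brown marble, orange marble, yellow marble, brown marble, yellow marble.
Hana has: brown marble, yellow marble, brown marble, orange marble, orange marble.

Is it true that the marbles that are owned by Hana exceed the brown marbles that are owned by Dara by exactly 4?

|marbles owned by Hana| = 5.
|brown marbles owned by Dara| = 2.
The claim requires 5 − 2 (= 3) to equal 4, which does not hold.

False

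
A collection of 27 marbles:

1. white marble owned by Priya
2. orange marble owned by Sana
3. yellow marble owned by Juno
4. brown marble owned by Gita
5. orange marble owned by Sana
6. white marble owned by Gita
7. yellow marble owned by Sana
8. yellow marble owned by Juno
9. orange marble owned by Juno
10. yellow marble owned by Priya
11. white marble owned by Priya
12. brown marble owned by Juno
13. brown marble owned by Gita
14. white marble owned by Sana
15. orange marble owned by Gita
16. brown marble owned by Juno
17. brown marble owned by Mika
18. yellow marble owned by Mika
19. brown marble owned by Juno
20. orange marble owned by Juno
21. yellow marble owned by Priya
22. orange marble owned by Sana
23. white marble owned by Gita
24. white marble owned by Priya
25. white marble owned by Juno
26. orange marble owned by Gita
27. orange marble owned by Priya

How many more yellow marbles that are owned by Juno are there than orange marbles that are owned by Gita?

0

yellow marbles owned by Juno: 2.
orange marbles owned by Gita: 2.
2 − 2 = 0.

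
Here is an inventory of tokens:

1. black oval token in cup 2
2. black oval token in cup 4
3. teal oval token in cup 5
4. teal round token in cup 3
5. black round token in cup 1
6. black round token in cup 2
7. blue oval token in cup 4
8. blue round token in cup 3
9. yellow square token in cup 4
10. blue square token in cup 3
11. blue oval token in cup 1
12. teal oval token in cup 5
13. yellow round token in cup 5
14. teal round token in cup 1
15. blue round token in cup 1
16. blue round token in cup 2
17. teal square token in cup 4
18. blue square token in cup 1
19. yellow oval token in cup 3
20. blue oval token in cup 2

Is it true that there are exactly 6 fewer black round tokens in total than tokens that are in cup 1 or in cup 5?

True

There are 2 black round tokens.
There are 8 tokens in cup 1 or in cup 5.
The claim requires 8 − 2 (= 6) to equal 6, which holds.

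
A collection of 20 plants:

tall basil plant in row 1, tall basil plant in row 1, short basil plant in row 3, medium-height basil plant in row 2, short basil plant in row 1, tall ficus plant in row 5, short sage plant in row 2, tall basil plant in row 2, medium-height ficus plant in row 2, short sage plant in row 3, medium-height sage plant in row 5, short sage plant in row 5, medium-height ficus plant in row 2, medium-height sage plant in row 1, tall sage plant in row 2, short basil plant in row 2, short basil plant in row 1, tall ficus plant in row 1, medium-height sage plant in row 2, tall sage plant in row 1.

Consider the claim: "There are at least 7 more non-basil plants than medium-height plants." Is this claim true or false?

False

non-basil plants: 12.
medium-height plants: 6.
The claim requires 12 − 6 = 6 ≥ 7, which does not hold.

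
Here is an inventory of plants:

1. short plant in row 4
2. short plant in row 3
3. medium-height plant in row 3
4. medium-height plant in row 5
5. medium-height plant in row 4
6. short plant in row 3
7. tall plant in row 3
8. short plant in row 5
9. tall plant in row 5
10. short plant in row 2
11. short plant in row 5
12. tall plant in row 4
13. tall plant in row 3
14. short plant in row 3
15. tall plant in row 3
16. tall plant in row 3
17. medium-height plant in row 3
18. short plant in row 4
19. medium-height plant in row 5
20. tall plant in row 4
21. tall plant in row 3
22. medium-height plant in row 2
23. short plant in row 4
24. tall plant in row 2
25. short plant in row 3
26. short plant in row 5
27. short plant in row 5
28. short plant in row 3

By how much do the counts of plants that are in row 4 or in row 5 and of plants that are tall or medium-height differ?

plants in row 4 or in row 5: 13. plants that are tall or medium-height: 15.
|13 − 15| = 15 − 13 = 2.

2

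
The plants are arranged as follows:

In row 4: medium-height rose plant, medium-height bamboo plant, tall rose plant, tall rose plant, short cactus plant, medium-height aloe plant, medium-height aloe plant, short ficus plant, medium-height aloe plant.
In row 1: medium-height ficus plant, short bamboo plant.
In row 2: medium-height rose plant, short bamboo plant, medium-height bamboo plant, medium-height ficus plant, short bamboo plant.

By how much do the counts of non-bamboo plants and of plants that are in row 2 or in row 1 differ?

4

non-bamboo plants: 11. plants in row 2 or in row 1: 7.
|11 − 7| = 11 − 7 = 4.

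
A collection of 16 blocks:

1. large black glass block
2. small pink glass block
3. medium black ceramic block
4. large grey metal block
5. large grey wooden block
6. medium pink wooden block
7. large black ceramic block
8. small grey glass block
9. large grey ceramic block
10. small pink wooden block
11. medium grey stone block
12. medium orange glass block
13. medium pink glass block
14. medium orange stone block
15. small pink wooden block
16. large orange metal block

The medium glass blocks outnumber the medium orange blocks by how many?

0

medium glass blocks: 2.
medium orange blocks: 2.
2 − 2 = 0.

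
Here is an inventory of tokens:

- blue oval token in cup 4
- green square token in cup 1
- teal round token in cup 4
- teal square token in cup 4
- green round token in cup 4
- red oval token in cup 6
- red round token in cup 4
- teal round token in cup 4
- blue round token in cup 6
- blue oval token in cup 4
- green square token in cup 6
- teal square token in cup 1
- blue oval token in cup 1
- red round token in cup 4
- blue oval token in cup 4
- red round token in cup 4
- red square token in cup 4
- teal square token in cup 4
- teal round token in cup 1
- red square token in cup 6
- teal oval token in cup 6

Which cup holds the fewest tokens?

Counts by cup: cup 4→12, cup 6→5, cup 1→4.
The minimum is 4, held uniquely by cup 1.

cup 1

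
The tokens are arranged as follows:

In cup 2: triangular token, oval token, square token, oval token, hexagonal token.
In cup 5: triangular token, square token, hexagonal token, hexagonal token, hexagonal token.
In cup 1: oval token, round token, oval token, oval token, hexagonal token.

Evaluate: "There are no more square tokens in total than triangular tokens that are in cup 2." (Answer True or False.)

False

square tokens: 2.
triangular tokens in cup 2: 1.
The claim requires 2 ≤ 1, which does not hold.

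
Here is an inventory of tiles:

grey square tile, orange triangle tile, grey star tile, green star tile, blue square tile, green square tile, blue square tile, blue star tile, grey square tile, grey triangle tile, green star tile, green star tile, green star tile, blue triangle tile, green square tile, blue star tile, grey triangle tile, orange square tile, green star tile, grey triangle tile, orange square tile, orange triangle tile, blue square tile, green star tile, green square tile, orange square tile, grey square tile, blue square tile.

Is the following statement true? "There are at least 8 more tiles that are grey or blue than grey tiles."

|tiles that are grey or blue| = 14.
|grey tiles| = 7.
The claim requires 14 − 7 = 7 ≥ 8, which does not hold.

False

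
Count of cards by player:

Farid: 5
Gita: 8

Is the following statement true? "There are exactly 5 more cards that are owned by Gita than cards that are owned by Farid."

False

cards owned by Gita: 8.
cards owned by Farid: 5.
The claim requires 8 − 5 (= 3) to equal 5, which does not hold.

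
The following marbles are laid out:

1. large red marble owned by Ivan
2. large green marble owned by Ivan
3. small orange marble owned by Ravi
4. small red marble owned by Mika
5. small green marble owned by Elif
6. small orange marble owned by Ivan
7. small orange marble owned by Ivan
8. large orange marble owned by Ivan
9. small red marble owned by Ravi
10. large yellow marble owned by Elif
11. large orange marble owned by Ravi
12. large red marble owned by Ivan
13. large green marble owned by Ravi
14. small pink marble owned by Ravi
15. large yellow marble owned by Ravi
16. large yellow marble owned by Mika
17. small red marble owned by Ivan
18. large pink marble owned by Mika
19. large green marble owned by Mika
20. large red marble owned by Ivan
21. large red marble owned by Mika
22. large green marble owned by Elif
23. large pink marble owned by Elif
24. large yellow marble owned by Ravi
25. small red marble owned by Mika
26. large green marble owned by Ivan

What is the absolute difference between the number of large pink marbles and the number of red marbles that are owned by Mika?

1

large pink marbles: 2. red marbles owned by Mika: 3.
|2 − 3| = 3 − 2 = 1.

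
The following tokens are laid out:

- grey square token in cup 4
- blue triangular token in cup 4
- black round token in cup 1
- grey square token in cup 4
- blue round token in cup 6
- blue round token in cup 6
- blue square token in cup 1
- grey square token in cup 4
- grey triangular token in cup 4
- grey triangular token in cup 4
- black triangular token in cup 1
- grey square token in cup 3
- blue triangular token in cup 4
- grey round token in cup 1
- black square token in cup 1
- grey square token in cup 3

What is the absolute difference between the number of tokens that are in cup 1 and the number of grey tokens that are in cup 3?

tokens in cup 1: 5. grey tokens in cup 3: 2.
|5 − 2| = 5 − 2 = 3.

3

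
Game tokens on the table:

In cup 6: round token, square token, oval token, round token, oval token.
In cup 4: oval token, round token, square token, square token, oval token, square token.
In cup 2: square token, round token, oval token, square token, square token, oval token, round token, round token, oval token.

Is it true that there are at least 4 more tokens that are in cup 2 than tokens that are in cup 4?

False

There are 9 tokens in cup 2.
There are 6 tokens in cup 4.
The claim requires 9 − 6 = 3 ≥ 4, which does not hold.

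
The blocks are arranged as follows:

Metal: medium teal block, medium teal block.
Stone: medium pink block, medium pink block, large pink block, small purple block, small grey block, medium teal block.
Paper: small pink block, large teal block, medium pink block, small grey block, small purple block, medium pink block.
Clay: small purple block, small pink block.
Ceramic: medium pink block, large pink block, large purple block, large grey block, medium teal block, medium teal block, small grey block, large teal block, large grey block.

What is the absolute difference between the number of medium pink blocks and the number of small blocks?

medium pink blocks: 5. small blocks: 8.
|5 − 8| = 8 − 5 = 3.

3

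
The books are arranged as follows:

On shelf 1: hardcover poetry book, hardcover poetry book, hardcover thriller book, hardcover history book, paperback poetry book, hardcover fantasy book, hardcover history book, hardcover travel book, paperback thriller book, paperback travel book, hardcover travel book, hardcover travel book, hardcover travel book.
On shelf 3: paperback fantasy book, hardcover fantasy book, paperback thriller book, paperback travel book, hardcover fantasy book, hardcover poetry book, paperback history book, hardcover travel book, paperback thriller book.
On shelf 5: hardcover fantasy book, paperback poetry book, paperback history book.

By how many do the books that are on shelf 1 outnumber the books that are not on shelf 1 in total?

books on shelf 1: 13.
books that are not on shelf 1: 12.
13 − 12 = 1.

1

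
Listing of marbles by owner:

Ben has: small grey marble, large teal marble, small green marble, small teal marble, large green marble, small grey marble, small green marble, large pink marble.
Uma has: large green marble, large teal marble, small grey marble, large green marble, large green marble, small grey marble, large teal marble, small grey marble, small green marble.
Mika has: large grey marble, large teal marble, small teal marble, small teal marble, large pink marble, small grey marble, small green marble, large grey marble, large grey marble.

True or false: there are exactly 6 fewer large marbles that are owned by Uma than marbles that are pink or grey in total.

large marbles owned by Uma: 5.
marbles that are pink or grey: 11.
The claim requires 11 − 5 (= 6) to equal 6, which holds.

True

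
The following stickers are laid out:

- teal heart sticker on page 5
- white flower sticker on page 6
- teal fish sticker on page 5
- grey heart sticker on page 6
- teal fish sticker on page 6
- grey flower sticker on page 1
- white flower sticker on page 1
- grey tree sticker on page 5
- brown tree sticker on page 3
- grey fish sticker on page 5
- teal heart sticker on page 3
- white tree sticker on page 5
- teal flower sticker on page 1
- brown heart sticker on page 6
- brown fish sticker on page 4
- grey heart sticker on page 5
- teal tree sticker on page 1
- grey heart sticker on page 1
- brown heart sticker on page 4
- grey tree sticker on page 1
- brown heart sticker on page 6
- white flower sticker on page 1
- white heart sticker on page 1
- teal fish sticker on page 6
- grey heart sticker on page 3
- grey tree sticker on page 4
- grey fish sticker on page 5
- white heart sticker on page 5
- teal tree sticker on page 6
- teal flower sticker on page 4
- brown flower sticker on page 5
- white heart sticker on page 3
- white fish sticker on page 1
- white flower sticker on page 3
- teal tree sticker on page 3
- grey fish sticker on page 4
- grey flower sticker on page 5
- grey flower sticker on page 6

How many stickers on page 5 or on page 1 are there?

on page 1: 9; on page 5: 10; together 9 + 10 = 19.

19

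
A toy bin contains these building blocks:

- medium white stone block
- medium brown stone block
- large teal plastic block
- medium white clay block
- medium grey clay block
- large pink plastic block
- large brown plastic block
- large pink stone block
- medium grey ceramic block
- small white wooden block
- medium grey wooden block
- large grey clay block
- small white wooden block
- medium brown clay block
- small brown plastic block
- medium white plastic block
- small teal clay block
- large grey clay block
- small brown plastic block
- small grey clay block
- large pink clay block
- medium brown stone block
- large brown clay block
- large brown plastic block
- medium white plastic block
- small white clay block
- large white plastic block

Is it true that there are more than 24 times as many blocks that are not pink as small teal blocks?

blocks that are not pink: 24.
small teal blocks: 1.
The claim requires 24 > 24 × 1 = 24, which does not hold.

False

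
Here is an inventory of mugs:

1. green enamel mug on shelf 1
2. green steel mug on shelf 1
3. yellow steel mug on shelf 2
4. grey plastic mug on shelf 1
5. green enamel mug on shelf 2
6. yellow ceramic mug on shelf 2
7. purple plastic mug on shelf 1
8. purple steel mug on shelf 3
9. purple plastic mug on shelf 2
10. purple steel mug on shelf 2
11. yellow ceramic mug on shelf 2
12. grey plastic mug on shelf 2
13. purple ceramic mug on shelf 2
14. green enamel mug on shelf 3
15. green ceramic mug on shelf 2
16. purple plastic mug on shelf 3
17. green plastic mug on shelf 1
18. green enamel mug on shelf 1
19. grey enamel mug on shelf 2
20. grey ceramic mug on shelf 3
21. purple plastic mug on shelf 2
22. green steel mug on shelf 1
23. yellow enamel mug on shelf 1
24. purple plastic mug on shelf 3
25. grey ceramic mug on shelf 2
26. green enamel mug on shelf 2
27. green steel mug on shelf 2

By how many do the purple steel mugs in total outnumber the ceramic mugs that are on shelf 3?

purple steel mugs: 2.
ceramic mugs on shelf 3: 1.
2 − 1 = 1.

1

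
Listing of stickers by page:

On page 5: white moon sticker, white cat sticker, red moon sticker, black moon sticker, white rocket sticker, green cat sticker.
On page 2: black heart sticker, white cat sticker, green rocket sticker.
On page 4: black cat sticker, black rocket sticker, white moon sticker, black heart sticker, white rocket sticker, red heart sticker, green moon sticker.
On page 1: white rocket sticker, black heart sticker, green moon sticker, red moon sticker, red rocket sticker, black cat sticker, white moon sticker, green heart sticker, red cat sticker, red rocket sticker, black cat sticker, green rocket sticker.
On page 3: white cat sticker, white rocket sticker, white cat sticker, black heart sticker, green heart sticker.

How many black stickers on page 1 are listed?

3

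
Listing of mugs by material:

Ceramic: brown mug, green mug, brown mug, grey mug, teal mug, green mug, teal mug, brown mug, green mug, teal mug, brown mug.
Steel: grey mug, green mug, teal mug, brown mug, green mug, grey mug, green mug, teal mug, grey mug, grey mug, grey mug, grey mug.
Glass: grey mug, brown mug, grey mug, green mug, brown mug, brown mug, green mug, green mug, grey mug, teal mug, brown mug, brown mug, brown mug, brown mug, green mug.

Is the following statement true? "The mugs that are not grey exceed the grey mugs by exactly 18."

True

mugs that are not grey: 28.
grey mugs: 10.
The claim requires 28 − 10 (= 18) to equal 18, which holds.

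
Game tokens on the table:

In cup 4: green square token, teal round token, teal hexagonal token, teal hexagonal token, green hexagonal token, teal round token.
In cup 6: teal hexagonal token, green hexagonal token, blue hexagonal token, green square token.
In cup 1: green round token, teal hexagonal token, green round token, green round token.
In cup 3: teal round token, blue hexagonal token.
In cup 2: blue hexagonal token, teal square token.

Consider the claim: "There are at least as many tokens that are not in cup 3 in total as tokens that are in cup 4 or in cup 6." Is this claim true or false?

True

There are 16 tokens that are not in cup 3.
There are 10 tokens in cup 4 or in cup 6.
The claim requires 16 ≥ 10, which holds.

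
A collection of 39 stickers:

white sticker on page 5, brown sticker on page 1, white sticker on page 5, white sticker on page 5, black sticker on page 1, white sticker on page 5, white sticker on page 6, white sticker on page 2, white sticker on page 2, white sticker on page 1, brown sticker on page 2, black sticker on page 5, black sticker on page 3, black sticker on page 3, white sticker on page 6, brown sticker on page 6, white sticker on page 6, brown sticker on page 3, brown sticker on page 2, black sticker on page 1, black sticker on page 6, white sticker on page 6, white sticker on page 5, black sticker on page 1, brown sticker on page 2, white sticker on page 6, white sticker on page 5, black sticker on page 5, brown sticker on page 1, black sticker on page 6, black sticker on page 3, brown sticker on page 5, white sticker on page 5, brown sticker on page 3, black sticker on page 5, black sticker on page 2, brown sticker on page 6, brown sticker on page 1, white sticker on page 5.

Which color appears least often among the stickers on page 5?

brown

Counts by color (restricted to stickers on page 5): white 8, black 3, brown 1.
The minimum is 1, held uniquely by brown.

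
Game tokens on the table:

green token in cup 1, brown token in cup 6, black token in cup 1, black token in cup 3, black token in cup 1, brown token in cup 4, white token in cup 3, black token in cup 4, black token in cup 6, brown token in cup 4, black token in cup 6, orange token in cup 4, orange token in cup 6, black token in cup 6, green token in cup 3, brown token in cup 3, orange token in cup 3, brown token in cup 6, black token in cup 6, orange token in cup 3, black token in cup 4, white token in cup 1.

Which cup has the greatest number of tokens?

Counts by cup: cup 6→7, cup 3→6, cup 4→5, cup 1→4.
The maximum is 7, held uniquely by cup 6.

cup 6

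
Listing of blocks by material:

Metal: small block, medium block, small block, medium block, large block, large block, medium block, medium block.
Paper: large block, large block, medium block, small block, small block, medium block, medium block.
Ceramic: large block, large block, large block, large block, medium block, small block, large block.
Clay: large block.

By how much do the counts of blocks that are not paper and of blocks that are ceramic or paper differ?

blocks that are not paper: 16. blocks that are ceramic or paper: 14.
|16 − 14| = 16 − 14 = 2.

2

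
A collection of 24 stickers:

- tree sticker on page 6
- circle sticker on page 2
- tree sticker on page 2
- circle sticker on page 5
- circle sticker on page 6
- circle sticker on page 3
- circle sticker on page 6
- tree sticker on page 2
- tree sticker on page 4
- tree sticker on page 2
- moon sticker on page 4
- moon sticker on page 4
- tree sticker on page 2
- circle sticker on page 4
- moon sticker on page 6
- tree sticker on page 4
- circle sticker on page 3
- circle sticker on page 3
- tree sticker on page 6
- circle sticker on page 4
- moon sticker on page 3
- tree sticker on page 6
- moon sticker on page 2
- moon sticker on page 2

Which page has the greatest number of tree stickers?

page 2

Counts by page (restricted to tree stickers): page 2→4, page 6→3, page 4→2, page 3→0, page 5→0.
The maximum is 4, held uniquely by page 2.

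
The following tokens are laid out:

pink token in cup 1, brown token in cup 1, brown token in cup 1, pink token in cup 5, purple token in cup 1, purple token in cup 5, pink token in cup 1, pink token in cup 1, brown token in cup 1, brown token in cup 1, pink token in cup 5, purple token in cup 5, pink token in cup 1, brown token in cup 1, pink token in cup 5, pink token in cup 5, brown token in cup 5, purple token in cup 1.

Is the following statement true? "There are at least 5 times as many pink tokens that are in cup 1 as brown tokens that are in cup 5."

pink tokens in cup 1: 4.
brown tokens in cup 5: 1.
The claim requires 4 ≥ 5 × 1 = 5, which does not hold.

False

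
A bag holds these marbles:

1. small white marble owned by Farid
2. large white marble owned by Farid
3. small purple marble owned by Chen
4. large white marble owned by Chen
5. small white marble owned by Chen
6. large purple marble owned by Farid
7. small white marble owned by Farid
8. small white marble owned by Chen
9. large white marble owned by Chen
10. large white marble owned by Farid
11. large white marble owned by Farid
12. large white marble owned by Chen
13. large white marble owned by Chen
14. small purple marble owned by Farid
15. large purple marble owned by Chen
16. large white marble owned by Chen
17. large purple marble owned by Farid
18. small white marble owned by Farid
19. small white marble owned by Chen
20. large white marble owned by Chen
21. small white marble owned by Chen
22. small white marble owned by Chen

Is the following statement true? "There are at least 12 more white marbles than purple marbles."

True

|white marbles| = 17.
|purple marbles| = 5.
The claim requires 17 − 5 = 12 ≥ 12, which holds.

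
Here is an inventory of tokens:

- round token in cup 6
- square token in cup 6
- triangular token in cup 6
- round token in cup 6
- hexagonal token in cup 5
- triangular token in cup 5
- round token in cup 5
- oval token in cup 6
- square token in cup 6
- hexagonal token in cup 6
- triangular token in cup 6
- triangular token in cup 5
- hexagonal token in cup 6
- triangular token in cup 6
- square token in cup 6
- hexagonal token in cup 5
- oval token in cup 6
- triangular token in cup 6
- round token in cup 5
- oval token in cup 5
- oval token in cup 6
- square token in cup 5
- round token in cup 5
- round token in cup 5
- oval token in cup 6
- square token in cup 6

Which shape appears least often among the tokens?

hexagonal

Counts by shape: triangular 6, round 6, square 5, oval 5, hexagonal 4.
The minimum is 4, held uniquely by hexagonal.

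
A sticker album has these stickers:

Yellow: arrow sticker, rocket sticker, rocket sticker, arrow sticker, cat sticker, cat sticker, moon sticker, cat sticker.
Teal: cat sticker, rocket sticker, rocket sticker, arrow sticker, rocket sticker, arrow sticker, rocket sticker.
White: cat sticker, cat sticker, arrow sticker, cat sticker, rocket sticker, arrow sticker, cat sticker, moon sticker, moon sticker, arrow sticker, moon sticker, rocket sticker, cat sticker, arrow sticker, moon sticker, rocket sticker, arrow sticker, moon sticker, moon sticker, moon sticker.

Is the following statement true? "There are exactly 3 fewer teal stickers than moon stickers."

There are 7 teal stickers.
There are 8 moon stickers.
The claim requires 8 − 7 (= 1) to equal 3, which does not hold.

False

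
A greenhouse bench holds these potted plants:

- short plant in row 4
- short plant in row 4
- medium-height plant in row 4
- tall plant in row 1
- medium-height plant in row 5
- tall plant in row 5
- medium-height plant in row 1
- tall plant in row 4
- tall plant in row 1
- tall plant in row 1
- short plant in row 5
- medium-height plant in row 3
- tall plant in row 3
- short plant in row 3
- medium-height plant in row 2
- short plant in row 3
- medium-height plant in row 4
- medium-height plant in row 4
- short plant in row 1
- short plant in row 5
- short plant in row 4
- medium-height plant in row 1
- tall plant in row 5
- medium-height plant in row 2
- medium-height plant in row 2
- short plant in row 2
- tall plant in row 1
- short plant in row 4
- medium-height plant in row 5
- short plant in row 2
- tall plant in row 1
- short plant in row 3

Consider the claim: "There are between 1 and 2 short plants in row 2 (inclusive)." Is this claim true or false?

There are 2 short plants in row 2.
The claim requires 1 ≤ 2 ≤ 2, which holds.

True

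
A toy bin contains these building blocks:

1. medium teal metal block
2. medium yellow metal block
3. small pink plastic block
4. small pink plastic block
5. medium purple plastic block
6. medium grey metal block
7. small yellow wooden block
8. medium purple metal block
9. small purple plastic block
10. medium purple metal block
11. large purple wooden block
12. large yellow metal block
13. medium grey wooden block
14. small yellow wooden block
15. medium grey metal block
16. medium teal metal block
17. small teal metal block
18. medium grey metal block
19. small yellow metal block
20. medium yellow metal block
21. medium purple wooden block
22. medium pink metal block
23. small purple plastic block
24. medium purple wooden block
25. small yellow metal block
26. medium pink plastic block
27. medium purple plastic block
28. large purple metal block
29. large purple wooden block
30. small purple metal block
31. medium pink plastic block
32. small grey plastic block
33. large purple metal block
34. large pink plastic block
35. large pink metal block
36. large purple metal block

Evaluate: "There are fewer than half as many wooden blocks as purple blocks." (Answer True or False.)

False

|wooden blocks| = 7.
|purple blocks| = 14.
The claim requires 2 × 7 = 14 < 14, which does not hold.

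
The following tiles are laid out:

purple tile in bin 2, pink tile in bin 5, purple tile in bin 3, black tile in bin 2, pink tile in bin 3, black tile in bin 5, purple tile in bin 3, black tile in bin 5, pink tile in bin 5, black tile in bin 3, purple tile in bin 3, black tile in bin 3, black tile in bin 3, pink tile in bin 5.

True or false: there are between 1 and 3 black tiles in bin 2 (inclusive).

|black tiles in bin 2| = 1.
The claim requires 1 ≤ 1 ≤ 3, which holds.

True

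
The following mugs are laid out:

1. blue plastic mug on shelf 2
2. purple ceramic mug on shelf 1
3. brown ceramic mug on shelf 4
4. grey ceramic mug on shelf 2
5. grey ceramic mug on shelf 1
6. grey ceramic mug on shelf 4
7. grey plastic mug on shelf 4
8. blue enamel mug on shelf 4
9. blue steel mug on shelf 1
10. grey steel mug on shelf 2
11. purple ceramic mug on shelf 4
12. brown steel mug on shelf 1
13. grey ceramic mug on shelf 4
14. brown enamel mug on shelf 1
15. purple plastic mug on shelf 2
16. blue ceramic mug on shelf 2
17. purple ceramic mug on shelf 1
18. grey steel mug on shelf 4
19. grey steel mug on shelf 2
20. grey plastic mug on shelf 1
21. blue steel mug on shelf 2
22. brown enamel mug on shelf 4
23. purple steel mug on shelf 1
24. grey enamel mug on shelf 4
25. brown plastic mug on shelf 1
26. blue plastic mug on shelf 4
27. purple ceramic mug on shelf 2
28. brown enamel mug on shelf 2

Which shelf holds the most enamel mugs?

shelf 4

Counts by shelf (restricted to enamel mugs): shelf 4→3, shelf 2→1, shelf 1→1.
The maximum is 3, held uniquely by shelf 4.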